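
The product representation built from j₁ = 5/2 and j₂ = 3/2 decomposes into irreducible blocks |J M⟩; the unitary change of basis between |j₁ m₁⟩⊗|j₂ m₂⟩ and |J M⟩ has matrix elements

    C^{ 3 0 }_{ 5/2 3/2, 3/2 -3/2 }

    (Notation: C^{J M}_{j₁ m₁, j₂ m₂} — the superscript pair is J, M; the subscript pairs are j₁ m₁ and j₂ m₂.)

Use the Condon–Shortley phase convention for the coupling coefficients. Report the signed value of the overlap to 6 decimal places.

+√(3/10) = +0.547723

j₁+j₂−J=1  J+j₁−j₂=4  J−j₁+j₂=2  j₁+j₂+J+1=8
(j₁±m₁, j₂±m₂, J±M) = (4,1,0,3,3,3)
P² = 216/5
sum k=0..0:
  [0] +1/12 = 1/12
S = 1/12
C² = P²·S² = 3/10 ; C = +0.547723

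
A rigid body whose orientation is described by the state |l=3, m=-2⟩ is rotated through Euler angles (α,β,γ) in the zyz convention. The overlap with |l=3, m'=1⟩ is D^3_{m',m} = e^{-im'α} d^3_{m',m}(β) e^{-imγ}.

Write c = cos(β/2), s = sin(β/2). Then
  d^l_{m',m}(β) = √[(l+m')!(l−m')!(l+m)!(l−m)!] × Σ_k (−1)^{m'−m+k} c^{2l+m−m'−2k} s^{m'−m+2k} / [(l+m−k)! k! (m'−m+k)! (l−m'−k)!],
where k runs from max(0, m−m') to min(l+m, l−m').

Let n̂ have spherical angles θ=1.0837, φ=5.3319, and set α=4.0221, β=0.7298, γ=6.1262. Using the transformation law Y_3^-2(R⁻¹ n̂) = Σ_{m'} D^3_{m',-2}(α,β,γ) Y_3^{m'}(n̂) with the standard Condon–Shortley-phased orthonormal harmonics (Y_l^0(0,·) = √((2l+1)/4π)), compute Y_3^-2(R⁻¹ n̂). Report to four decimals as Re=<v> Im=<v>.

Need the full column D^3_{m',-2} for m'=−3..3 at α=4.0221, β=0.7298, γ=6.1262.
cos(β/2)=0.934159, sin(β/2)=0.356856
d^3_{-3,-2}: single k=1 term ⇒ +0.621833;  D = +0.426929-0.452114i
d^3_{-2,-2}: k∈[0..1] ⇒ +0.664548 -0.484886 = +0.179661;  D = +0.022177+0.178287i
d^3_{-1,-2}: k∈[0..1] ⇒ -0.802783 +0.234300 = -0.568483;  D = +0.479666+0.305112i
d^3_{0,-2}: k∈[0..1] ⇒ +0.531166 -0.077513 = +0.453653;  D = +0.431476-0.140105i
d^3_{1,-2}: k∈[0..1] ⇒ -0.234300 +0.017096 = -0.217204;  D = +0.079822-0.202005i
d^3_{2,-2}: k∈[0..1] ⇒ +0.070759 -0.002065 = +0.068694;  D = -0.033186-0.060146i
d^3_{3,-2}: single k=0 term ⇒ -0.013242;  D = -0.013014-0.002450i
Y_3^{m'}(θ=1.0837,φ=5.3319) and Σ D·Y over m':
  (+0.4269-0.4521i)·(-0.2761+0.0817i)  (+0.0222+0.1783i)·(-0.1217+0.3532i)  (+0.4797+0.3051i)·(+0.0158+0.0222i)  (+0.4315-0.1401i)·(-0.3327+0.0000i)  (+0.0798-0.2020i)·(-0.0158+0.0222i)  (-0.0332-0.0601i)·(-0.1217-0.3532i)  (-0.0130-0.0025i)·(+0.2761+0.0817i)
Y_3^-2(R⁻¹ n̂) = -0.306694+0.230189i

Re=-0.3067 Im=0.2302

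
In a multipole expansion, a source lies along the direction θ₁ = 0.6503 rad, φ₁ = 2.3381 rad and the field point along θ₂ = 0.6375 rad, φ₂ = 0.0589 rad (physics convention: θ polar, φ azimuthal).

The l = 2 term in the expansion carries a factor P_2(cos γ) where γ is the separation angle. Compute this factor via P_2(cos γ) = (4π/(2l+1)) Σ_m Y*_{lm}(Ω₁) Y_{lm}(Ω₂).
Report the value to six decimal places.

Expand P_2 via completeness: Σ_{m} conj(Y_{2,m}) at Ω₁ times Y_{2,m} at Ω₂ —
  m=-2: Y*=-0.005123-0.141492i  Y=+0.135889-0.016082i  product -0.002972-0.019145i
  m=-1: Y*=-0.258421+0.267947i  Y=+0.368858-0.021751i  product -0.089493+0.104455i
  m=+0: Y*=+0.283973-0.000000i  Y=+0.295602+0.000000i  product +0.083943+0.000000i
  m=+1: Y*=+0.258421+0.267947i  Y=-0.368858-0.021751i  product -0.089493-0.104455i
  m=+2: Y*=-0.005123+0.141492i  Y=+0.135889+0.016082i  product -0.002972+0.019145i
Σ over m = -0.100986-0.000000i; ×(4π/5) → -0.253805-0.000000i. Real part: -0.253805

-0.253805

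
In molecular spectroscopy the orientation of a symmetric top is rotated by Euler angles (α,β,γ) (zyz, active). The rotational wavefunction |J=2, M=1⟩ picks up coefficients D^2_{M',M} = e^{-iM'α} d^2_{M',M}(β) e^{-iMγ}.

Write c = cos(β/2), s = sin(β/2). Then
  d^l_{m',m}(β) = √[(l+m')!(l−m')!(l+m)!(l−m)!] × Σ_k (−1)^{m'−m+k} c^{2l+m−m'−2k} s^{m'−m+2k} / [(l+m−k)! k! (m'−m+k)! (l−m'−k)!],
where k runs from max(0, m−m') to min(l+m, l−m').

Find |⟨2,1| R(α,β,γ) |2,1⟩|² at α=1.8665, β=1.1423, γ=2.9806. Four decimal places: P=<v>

Split into d^2_{1,1}(β=1.1423) × two z-phases.
With c≡cos(β/2)=0.841280 and s≡sin(β/2)=0.540600, N=[6·1·6·1]^{1/2}=6.000000
k∈{0,1} keeps every argument non-negative
  k=0: (−1)^0·6.0000/(6)·0.8413^4·0.5406^0 = +0.500913
  k=1: (−1)^1·6.0000/(2)·0.8413^2·0.5406^2 = -0.620518
d^2_{1,1}(1.1423) = +0.500913 -0.620518 = -0.119605
|D^2_{1,1}|² = |d^2_{1,1}(β)|² = (-0.119605)² = 0.014305 (the z-rotation phases have unit modulus)

P=0.0143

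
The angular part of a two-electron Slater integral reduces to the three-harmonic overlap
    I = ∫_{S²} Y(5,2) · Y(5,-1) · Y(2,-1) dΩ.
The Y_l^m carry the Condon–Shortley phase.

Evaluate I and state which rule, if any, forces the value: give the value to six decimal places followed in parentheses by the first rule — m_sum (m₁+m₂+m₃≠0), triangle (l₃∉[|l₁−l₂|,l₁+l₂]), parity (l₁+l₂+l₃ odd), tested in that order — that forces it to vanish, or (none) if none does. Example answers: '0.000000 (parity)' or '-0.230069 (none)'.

0.104819 (none)

Rules hold: Σm=0, L=12 even, 0≤2≤10.
N = 11·11·5 = 605
Δ = 8!·2!·2!/13! = 1/38610
Racah Σ t=3..5: t=3:−1/2880 t=4:+1/576 t=5:−1/2880 = 1/960
⇒ 3j(5 5 2; 0 0 0)² = 10/429, sgn +1
Racah Σ t=2..3: t=2:+1/2880 t=3:−1/1440 = -1/2880
⇒ 3j(5 5 2; 2 -1 -1)² = 7/715, sgn +1
4πI² = N·(3j₀)²·(3jₘ)² = 70/507
I = +1·√(0.138067/4π) = 0.10481902
No selection rule forces the value: the integral is nonzero (none).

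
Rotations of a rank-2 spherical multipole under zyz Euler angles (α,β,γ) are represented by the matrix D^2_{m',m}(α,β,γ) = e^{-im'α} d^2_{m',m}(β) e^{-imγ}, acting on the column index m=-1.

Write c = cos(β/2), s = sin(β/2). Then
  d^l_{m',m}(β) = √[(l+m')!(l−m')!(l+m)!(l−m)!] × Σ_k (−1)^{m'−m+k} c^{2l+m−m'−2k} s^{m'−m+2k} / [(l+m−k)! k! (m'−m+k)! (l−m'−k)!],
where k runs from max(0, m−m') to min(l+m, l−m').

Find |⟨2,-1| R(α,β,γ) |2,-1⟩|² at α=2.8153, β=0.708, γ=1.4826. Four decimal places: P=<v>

P=0.2088

D^2_{-1,-1}(2.8153,0.7080,1.4826) = e^{-i·-1·2.8153}·d^2_{-1,-1}(0.7080)·e^{-i·-1·1.4826}. Compute d first:
c=cos(0.708000/2)=0.937994, s=sin(0.708000/2)=0.346653; N=√[1·6·1·6]=6.000000
k: max(0,(-1)−(-1))=0 … min(2+(-1),2−(-1))=1
  k=0: (−1)^0·6.0000/(6)·0.9380^4·0.3467^0 = +0.774104
  k=1: (−1)^1·6.0000/(2)·0.9380^2·0.3467^2 = -0.317183
d^2_{-1,-1}(0.7080) = +0.774104 -0.317183 = +0.456921
|D^2_{-1,-1}|² = |d^2_{-1,-1}(β)|² = (+0.456921)² = 0.208777 (the z-rotation phases have unit modulus)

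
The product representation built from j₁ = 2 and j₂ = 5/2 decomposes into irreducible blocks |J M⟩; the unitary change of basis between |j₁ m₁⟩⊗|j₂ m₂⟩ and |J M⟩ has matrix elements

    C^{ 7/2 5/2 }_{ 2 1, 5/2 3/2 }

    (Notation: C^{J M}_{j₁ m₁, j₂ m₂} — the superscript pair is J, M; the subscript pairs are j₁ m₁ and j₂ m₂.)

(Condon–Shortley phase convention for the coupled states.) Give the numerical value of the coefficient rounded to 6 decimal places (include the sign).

√[8·1!3!4!/9! · 3!1!4!1!6!1!] = √(2304/7)
  +(−1)^0/∏(0,1,1,4,2,0)! = 1/48  (running 1/48)
  +(−1)^1/∏(1,0,0,3,3,1)! = -1/36  (running -1/144)
⟨..|..⟩ = √(2304/7)·(-1/144) = -0.125988

-0.125988  (= −√(1/63))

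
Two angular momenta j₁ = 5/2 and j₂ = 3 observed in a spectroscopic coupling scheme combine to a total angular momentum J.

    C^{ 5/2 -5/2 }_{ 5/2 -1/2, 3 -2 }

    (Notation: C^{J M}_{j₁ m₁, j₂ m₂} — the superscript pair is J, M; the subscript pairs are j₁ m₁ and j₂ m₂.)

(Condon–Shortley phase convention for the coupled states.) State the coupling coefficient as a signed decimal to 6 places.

j₁+j₂−J=3  J+j₁−j₂=2  J−j₁+j₂=3  j₁+j₂+J+1=9
(j₁±m₁, j₂±m₂, J±M) = (2,3,1,5,0,5)
P² = 1440/7
sum k=1..1:
  [1] −1/24 = -1/24
S = -1/24
C² = P²·S² = 5/14 ; C = -0.597614

-0.597614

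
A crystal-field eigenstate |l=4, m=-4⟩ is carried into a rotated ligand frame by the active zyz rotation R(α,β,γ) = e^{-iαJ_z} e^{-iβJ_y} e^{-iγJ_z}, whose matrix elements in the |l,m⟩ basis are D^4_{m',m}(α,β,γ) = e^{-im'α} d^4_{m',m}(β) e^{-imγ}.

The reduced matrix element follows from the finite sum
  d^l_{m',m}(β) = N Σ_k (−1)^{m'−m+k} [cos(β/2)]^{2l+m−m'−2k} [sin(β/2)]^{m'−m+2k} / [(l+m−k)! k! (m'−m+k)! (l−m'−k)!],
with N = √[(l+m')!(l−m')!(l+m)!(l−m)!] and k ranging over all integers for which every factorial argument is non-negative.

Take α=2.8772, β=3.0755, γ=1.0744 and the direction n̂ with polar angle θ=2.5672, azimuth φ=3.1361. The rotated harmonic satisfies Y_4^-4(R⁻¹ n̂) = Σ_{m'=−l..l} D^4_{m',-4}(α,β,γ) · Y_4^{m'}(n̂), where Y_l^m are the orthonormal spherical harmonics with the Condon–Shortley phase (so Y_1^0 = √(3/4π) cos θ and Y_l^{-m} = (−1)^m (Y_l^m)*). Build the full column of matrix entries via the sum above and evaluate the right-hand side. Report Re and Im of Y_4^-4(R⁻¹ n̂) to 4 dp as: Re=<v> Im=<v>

Re=0.0170 Im=-0.0187

Need the full column D^4_{m',-4} for m'=−4..4 at α=2.8772, β=3.0755, γ=1.0744.
cos(β/2)=0.033040, sin(β/2)=0.999454
d^4_{-4,-4}: single k=0 term ⇒ +0.000000;  D = -0.000000-0.000000i
d^4_{-3,-4}: single k=0 term ⇒ -0.000000;  D = -0.000000-0.000000i
d^4_{-2,-4}: single k=0 term ⇒ +0.000000;  D = -0.000000-0.000000i
d^4_{-1,-4}: single k=0 term ⇒ -0.000000;  D = -0.000000-0.000000i
d^4_{0,-4}: single k=0 term ⇒ +0.000010;  D = -0.000004-0.000009i
d^4_{1,-4}: single k=0 term ⇒ -0.000269;  D = -0.000040-0.000266i
d^4_{2,-4}: single k=0 term ⇒ +0.005758;  D = +0.000655-0.005720i
d^4_{3,-4}: single k=0 term ⇒ -0.093096;  D = +0.034392-0.086510i
d^4_{4,-4}: single k=0 term ⇒ +0.995640;  D = +0.596811-0.796942i
Y_4^{m'}(θ=2.5672,φ=3.1361) and Σ D·Y over m':
  (-0.0000-0.0000i)·(+0.0386+0.0008i)  (-0.0000-0.0000i)·(+0.1685+0.0028i)  (-0.0000-0.0000i)·(+0.3884+0.0043i)  (-0.0000-0.0000i)·(+0.4172+0.0023i)  (-0.0000-0.0000i)·(-0.0802+0.0000i)  (-0.0000-0.0003i)·(-0.4172+0.0023i)  (+0.0007-0.0057i)·(+0.3884-0.0043i)  (+0.0344-0.0865i)·(-0.1685+0.0028i)  (+0.5968-0.7969i)·(+0.0386-0.0008i)
Y_4^-4(R⁻¹ n̂) = +0.017027-0.018671i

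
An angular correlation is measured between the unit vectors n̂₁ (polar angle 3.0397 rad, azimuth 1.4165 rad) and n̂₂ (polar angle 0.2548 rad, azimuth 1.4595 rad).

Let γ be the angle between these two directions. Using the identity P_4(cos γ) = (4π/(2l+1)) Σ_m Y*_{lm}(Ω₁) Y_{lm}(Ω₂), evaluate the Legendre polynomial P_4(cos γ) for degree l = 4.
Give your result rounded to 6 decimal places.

Summing Y*_{l m}(θ₁,φ₁)·Y_{l m}(θ₂,φ₂) over m ∈ [−4, 4]; prefactor 4π/(2·4+1) = 1.396263:
  [-4]  conj(Y_{4,-4})(Ω₁) = (0.000039, -0.000027) ; Y_{4,-4}(Ω₂) = (0.001612, 0.000769) ; Δ = (0.000000, -0.000000)
  [-3]  conj(Y_{4,-3})(Ω₁) = (0.000585, 0.001173) ; Y_{4,-3}(Ω₂) = (-0.006356, 0.018325) ; Δ = (-0.000025, 0.000003)
  [-2]  conj(Y_{4,-2})(Ω₁) = (-0.019547, 0.006231) ; Y_{4,-2}(Ω₂) = (-0.115150, -0.026063) ; Δ = (0.002413, -0.000208)
  [-1]  conj(Y_{4,-1})(Ω₁) = (-0.028895, -0.185784) ; Y_{4,-1}(Ω₂) = (0.045566, -0.407716) ; Δ = (-0.077064, 0.003316)
  [+0]  conj(Y_{4,0})(Ω₁) = (0.802901, -0.000000) ; Y_{4,0}(Ω₂) = (0.592405, 0.000000) ; Δ = (0.475643, 0.000000)
  [+1]  conj(Y_{4,1})(Ω₁) = (0.028895, -0.185784) ; Y_{4,1}(Ω₂) = (-0.045566, -0.407716) ; Δ = (-0.077064, -0.003316)
  [+2]  conj(Y_{4,2})(Ω₁) = (-0.019547, -0.006231) ; Y_{4,2}(Ω₂) = (-0.115150, 0.026063) ; Δ = (0.002413, 0.000208)
  [+3]  conj(Y_{4,3})(Ω₁) = (-0.000585, 0.001173) ; Y_{4,3}(Ω₂) = (0.006356, 0.018325) ; Δ = (-0.000025, -0.000003)
  [+4]  conj(Y_{4,4})(Ω₁) = (0.000039, 0.000027) ; Y_{4,4}(Ω₂) = (0.001612, -0.000769) ; Δ = (0.000000, 0.000000)
Accumulated sum (0.326292, 0.000000); after 4π/(2l+1) scaling, (0.455589, 0.000000) ⇒ P_4 = 0.455589

0.455589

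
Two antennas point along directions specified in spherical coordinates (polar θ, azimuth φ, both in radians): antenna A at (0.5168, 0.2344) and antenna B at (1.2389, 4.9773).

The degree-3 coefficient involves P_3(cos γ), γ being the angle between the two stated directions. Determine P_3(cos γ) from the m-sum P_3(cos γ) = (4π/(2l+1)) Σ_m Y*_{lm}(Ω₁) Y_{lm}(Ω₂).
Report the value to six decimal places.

-0.380452

Summing Y*_{l m}(θ₁,φ₁)·Y_{l m}(θ₂,φ₂) over m ∈ [−3, 3]; prefactor 4π/(2·3+1) = 1.795196:
  m=-3: (0.038390, 0.032546) × (-0.251625, -0.246970) = (-0.001622, -0.017670)  (running Σ = (-0.001622, -0.017670))
  m=-2: (0.193516, 0.098007) × (-0.256838, 0.150424) = (-0.064445, 0.003937)  (running Σ = (-0.066067, -0.013733))
  m=-1: (0.431676, 0.103080) × (-0.037531, -0.138346) = (-0.001941, -0.063589)  (running Σ = (-0.068008, -0.077322))
  m=0: (0.252845, -0.000000) × (-0.300235, 0.000000) = (-0.075913, 0.000000)  (running Σ = (-0.143920, -0.077322))
  m=1: (-0.431676, 0.103080) × (0.037531, -0.138346) = (-0.001941, 0.063589)  (running Σ = (-0.145861, -0.013733))
  m=2: (0.193516, -0.098007) × (-0.256838, -0.150424) = (-0.064445, -0.003937)  (running Σ = (-0.210306, -0.017670))
  m=3: (-0.038390, 0.032546) × (0.251625, -0.246970) = (-0.001622, 0.017670)  (running Σ = (-0.211928, -0.000000))
Σ over m = (-0.211928, -0.000000); ×(4π/7) → (-0.380452, -0.000000). Real part: -0.380452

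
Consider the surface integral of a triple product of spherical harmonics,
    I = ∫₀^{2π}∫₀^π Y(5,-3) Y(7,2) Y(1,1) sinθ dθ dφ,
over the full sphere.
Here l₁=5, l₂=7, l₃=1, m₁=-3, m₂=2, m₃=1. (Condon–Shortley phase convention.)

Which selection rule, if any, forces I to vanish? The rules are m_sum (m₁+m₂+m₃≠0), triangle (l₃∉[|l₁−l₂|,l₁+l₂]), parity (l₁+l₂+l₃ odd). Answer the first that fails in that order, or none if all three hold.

triangle

m₁+m₂+m₃ = -3 + 2 + 1 = 0  ✓
triangle: need |l₁−l₂| ≤ l₃ ≤ l₁+l₂ = [2,12]; l₃=1 is outside  ✗
parity: l₁+l₂+l₃ = 13 is odd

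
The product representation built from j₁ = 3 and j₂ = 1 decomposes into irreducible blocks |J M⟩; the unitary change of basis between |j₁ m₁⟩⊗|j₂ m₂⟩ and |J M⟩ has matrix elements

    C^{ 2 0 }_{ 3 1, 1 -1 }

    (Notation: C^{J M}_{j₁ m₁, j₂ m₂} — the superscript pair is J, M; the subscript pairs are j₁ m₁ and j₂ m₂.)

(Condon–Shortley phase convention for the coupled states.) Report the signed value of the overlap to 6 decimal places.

+√(2/7) = +0.534522

√[5·2!4!0!/7! · 4!2!0!2!2!2!] = √(128/7)
  +(−1)^0/∏(0,2,2,0,2,0)! = 1/8  (running 1/8)
⟨..|..⟩ = √(128/7)·(1/8) = +0.534522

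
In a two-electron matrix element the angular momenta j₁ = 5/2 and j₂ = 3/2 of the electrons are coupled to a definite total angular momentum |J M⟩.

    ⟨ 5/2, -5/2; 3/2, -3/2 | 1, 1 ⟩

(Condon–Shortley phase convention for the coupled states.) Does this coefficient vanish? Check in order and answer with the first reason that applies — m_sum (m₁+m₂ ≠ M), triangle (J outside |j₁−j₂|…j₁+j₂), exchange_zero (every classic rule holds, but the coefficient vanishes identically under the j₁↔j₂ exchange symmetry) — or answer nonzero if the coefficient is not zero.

m_sum

m-sum: m₁+m₂ = -5/2+(-3/2) = -4, M = 1  ✗ ⇒ coefficient is 0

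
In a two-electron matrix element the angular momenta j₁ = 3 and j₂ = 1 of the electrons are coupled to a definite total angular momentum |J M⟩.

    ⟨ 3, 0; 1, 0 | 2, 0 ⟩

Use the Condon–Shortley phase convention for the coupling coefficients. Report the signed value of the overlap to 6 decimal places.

√[5·2!4!0!/7! · 3!3!1!1!2!2!] = √(48/7)
  +(−1)^1/∏(1,1,2,0,2,0)! = -1/4  (running -1/4)
⟨..|..⟩ = √(48/7)·(-1/4) = -0.654654

−√(3/7) ≈ -0.654654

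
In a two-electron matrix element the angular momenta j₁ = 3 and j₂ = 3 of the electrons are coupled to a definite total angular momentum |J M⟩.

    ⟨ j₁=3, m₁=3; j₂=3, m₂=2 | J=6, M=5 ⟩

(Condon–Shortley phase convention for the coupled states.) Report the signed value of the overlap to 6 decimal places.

triangle: 0!*6!*6!/13! = 518400/6227020800
(j±m)!: 6!*0!*5!*1!*11!*1! = 3448811520000
prefactor² = (2J+1)*Δ*N² = 3732480000
  k=0: +1/(0!*0!*0!*5!*6!*1!) = 1/86400
Σ = 1/86400  ⇒  CG² = 3732480000*(1/86400)² = 1/2
CG = +√(1/2) = +0.707107

+√(1/2) ≈ +0.707107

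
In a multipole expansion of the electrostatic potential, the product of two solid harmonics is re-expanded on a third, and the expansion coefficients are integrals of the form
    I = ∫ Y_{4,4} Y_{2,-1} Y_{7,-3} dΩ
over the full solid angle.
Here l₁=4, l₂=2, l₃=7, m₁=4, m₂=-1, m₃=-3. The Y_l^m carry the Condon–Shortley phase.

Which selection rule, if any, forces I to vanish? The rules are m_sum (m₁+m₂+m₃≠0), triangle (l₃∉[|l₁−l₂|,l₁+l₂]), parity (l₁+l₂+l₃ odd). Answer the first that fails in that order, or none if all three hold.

triangle

m₁+m₂+m₃ = 4 − 1 − 3 = 0  ✓
triangle: need |l₁−l₂| ≤ l₃ ≤ l₁+l₂ = [2,6]; l₃=7 is outside  ✗
parity: l₁+l₂+l₃ = 13 is odd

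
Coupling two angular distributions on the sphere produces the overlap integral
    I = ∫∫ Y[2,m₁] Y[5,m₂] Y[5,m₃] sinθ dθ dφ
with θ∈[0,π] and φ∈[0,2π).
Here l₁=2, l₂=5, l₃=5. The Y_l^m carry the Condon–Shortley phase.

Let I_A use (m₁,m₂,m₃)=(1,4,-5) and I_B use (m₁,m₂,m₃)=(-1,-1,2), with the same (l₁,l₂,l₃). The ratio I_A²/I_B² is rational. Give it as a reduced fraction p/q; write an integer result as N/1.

Same 2,5,5: normalisation and zero-m 3j drop out of the ratio.
A: Δ: 2! 2! 8! / 13! → 1/38610; sum: t=1:−1/80640 = -1/80640; 3j²(2 5 5; 1 4 -5) = Δ·Π!·Σ² = 9/286  (sign -1)
B: Δ: 2! 2! 8! / 13! → 1/38610; sum: t=1:−1/1440 t=2:+1/2880 = -1/2880; 3j²(2 5 5; -1 -1 2) = Δ·Π!·Σ² = 7/715  (sign +1)
I_A²/I_B² = (9/286)/(7/715) = 45/14

45/14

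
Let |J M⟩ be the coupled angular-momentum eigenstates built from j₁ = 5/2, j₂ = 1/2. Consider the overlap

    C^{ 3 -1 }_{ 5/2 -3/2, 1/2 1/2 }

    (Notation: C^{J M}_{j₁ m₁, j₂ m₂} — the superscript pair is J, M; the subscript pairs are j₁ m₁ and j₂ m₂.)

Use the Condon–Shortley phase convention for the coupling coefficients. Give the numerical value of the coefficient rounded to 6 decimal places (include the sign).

j₁+j₂−J=0  J+j₁−j₂=5  J−j₁+j₂=1  j₁+j₂+J+1=7
(j₁±m₁, j₂±m₂, J±M) = (1,4,1,0,2,4)
P² = 192
sum k=0..0:
  [0] +1/24 = 1/24
S = 1/24
C² = P²·S² = 1/3 ; C = +0.577350

+0.577350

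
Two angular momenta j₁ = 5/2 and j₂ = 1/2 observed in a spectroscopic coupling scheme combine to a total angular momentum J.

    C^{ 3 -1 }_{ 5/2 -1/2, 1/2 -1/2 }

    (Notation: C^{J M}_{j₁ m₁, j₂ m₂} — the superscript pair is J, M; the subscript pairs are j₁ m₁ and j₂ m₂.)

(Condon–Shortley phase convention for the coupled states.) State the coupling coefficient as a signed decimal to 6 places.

√[7·0!5!1!/7! · 2!3!0!1!2!4!] = √(96)
  +(−1)^0/∏(0,0,3,0,2,1)! = 1/12  (running 1/12)
⟨..|..⟩ = √(96)·(1/12) = +0.816497

+0.816497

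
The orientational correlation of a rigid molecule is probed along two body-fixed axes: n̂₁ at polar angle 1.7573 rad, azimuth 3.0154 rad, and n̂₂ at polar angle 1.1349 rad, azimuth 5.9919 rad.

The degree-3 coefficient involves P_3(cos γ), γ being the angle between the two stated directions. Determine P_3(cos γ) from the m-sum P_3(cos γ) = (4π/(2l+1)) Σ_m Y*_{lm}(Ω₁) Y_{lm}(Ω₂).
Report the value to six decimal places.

Addition theorem: P_3(cos γ) = (4π/7) Σ_m Y*_{lm}(Ω₁) Y_{lm}(Ω₂), m = −3…3:
  [-3]  conj(Y_{3,-3})(Ω₁) = (-0.367860, 0.146322) ; Y_{3,-3}(Ω₂) = (0.199485, 0.238313) ; Δ = (-0.108253, -0.058477)
  [-2]  conj(Y_{3,-2})(Ω₁) = (-0.177188, 0.045694) ; Y_{3,-2}(Ω₂) = (0.296093, 0.195080) ; Δ = (-0.061378, -0.021036)
  [-1]  conj(Y_{3,-1})(Ω₁) = (0.260890, -0.033098) ; Y_{3,-1}(Ω₂) = (-0.030486, -0.009140) ; Δ = (-0.008256, -0.001376)
  [+0]  conj(Y_{3,0})(Ω₁) = (0.195692, -0.000000) ; Y_{3,0}(Ω₂) = (-0.332245, 0.000000) ; Δ = (-0.065018, 0.000000)
  [+1]  conj(Y_{3,1})(Ω₁) = (-0.260890, -0.033098) ; Y_{3,1}(Ω₂) = (0.030486, -0.009140) ; Δ = (-0.008256, 0.001376)
  [+2]  conj(Y_{3,2})(Ω₁) = (-0.177188, -0.045694) ; Y_{3,2}(Ω₂) = (0.296093, -0.195080) ; Δ = (-0.061378, 0.021036)
  [+3]  conj(Y_{3,3})(Ω₁) = (0.367860, 0.146322) ; Y_{3,3}(Ω₂) = (-0.199485, 0.238313) ; Δ = (-0.108253, 0.058477)
Accumulated sum (-0.420792, 0.000000); after 4π/(2l+1) scaling, (-0.755405, 0.000000) ⇒ P_3 = -0.755405

-0.755405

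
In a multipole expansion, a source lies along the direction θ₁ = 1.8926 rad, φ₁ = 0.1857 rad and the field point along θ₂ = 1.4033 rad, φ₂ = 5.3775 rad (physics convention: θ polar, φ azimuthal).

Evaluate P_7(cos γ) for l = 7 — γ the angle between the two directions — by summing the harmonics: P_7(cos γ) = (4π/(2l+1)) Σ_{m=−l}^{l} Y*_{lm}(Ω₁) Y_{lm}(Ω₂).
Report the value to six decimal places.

-0.066506

Expand P_7 via completeness: Σ_{m} conj(Y_{7,m}) at Ω₁ times Y_{7,m} at Ω₂ —
  term(m=-7) = 0.03331 + 0.15308j   from Y*(Ω₁)=0.09253 + 0.33317j, Y(Ω₂)=0.45234 + 0.02564j
  term(m=-6) = -0.11931 - 0.03240j   from Y*(Ω₁)=-0.19018 - 0.38715j, Y(Ω₂)=0.18937 - 0.21516j
  term(m=-5) = -0.01254 + 0.01360j   from Y*(Ω₁)=0.05074 + 0.06782j, Y(Ω₂)=0.03995 + 0.21472j
  term(m=-4) = 0.03314 + 0.09169j   from Y*(Ω₁)=0.23534 + 0.21610j, Y(Ω₂)=0.27049 + 0.14121j
  term(m=-3) = 0.02751 + 0.00367j   from Y*(Ω₁)=-0.17407 - 0.10843j, Y(Ω₂)=-0.12332 + 0.05574j
  term(m=-2) = 0.04244 - 0.06047j   from Y*(Ω₁)=-0.22523 - 0.08772j, Y(Ω₂)=-0.07283 + 0.29685j
  term(m=-1) = -0.01136 - 0.02185j   from Y*(Ω₁)=0.23706 + 0.04453j, Y(Ω₂)=-0.06301 - 0.08033j
  term(m=+0) = -0.06579 + 0.00000j   from Y*(Ω₁)=0.21586 + 0.00000j, Y(Ω₂)=-0.30476 + 0.00000j
  term(m=+1) = -0.01136 + 0.02185j   from Y*(Ω₁)=-0.23706 + 0.04453j, Y(Ω₂)=0.06301 - 0.08033j
  term(m=+2) = 0.04244 + 0.06047j   from Y*(Ω₁)=-0.22523 + 0.08772j, Y(Ω₂)=-0.07283 - 0.29685j
  term(m=+3) = 0.02751 - 0.00367j   from Y*(Ω₁)=0.17407 - 0.10843j, Y(Ω₂)=0.12332 + 0.05574j
  term(m=+4) = 0.03314 - 0.09169j   from Y*(Ω₁)=0.23534 - 0.21610j, Y(Ω₂)=0.27049 - 0.14121j
  term(m=+5) = -0.01254 - 0.01360j   from Y*(Ω₁)=-0.05074 + 0.06782j, Y(Ω₂)=-0.03995 + 0.21472j
  term(m=+6) = -0.11931 + 0.03240j   from Y*(Ω₁)=-0.19018 + 0.38715j, Y(Ω₂)=0.18937 + 0.21516j
  term(m=+7) = 0.03331 - 0.15308j   from Y*(Ω₁)=-0.09253 + 0.33317j, Y(Ω₂)=-0.45234 + 0.02564j
Total Σ_m = -0.07939 - 0.00000j. Multiply by 0.837758: -0.06651 - 0.00000j. P_7(cos γ) = -0.066506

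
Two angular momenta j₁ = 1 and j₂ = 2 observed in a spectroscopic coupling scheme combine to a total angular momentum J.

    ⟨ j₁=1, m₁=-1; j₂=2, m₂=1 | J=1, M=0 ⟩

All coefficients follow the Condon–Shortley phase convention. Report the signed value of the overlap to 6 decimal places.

+√(3/10) ≈ +0.547723

j₁+j₂−J=2  J+j₁−j₂=0  J−j₁+j₂=2  j₁+j₂+J+1=5
(j₁±m₁, j₂±m₂, J±M) = (0,2,3,1,1,1)
P² = 6/5
sum k=2..2:
  [2] +1/2 = 1/2
S = 1/2
C² = P²·S² = 3/10 ; C = +0.547723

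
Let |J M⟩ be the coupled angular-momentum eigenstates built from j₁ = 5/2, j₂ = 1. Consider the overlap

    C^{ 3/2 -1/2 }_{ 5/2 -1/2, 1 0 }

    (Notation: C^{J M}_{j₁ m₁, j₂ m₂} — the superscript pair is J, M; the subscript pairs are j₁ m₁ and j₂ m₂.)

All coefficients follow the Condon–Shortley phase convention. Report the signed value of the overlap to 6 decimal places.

-0.632456

j₁+j₂−J=2  J+j₁−j₂=3  J−j₁+j₂=0  j₁+j₂+J+1=6
(j₁±m₁, j₂±m₂, J±M) = (2,3,1,1,1,2)
P² = 8/5
sum k=1..1:
  [1] −1/2 = -1/2
S = -1/2
C² = P²·S² = 2/5 ; C = -0.632456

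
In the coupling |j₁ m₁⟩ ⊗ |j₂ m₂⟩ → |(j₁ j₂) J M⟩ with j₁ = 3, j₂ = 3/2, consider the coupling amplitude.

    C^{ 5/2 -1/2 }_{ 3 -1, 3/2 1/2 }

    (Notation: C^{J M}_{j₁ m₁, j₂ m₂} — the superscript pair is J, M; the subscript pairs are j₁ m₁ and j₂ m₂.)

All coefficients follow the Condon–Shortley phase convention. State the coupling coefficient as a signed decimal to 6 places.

j₁+j₂−J=2  J+j₁−j₂=4  J−j₁+j₂=1  j₁+j₂+J+1=8
(j₁±m₁, j₂±m₂, J±M) = (2,4,2,1,2,3)
P² = 288/35
sum k=1..2:
  [1] −1/6 = -1/6
  [2] +1/8 = 1/8
S = -1/24
C² = P²·S² = 1/70 ; C = -0.119523

−√(1/70) ≈ -0.119523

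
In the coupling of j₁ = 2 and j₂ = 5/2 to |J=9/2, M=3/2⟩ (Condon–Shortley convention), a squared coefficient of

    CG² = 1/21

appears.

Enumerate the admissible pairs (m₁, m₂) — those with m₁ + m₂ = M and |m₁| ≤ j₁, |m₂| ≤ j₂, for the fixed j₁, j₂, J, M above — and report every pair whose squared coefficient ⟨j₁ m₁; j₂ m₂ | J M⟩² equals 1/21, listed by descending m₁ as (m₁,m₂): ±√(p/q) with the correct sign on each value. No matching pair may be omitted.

Admissible pairs with m₁+m₂ = M = 3/2: (-1,5/2), (0,3/2), (1,1/2), (2,-1/2)
  (m₁,m₂)=(2,-1/2): CG² = 5/42, CG = +√(5/42)
  (m₁,m₂)=(1,1/2): CG² = 10/21, CG = +√(10/21)
  (m₁,m₂)=(0,3/2): CG² = 5/14, CG = +√(5/14)
  (m₁,m₂)=(-1,5/2): CG² = 1/21, CG = +√(1/21)   ← matches the target
Pairs with CG² = 1/21: (-1,5/2): +√(1/21)

(-1,5/2): +√(1/21)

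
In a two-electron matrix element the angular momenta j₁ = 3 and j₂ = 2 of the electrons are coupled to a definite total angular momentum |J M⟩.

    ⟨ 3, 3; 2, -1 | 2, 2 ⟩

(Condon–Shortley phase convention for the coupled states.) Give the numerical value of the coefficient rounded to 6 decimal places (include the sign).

+√(5/14) ≈ +0.597614

√[5·3!3!1!/8! · 6!0!1!3!4!0!] = √(3240/7)
  +(−1)^0/∏(0,3,0,1,3,0)! = 1/36  (running 1/36)
⟨..|..⟩ = √(3240/7)·(1/36) = +0.597614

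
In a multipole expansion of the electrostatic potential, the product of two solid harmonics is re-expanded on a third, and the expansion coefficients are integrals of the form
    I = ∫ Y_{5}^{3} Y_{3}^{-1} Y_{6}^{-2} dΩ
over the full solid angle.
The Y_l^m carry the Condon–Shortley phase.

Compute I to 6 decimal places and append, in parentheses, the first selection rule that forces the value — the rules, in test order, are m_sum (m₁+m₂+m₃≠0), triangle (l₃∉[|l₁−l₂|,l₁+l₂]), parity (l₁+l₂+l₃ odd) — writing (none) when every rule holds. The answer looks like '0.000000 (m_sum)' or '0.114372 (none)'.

-0.145631 (none)

m-sum 0 ✓  L=14 even ✓  2≤6≤8 ✓
Π(2lᵢ+1) = 11×7×13 = 1001
triangle coeff Δ(5,3,6) = 1/675675
Σ_t [0,2]: t=0:+1/8640 t=1:−1/2304 t=2:+1/8640 = -7/34560
(3j)²=7/429 [(5 3 6; 0 0 0)], sign=-1
Σ_t [0,2]: t=0:+1/11520 t=1:−1/30240 t=2:+1/1935360 = 1/18432
(3j)²=7/429 [(5 3 6; 3 -1 -2)], sign=+1
⇒ 4πI² = 343/1287
I = (-1)√(343/1287/(4π)) = -0.14563067
No selection rule forces the value: the integral is nonzero (none).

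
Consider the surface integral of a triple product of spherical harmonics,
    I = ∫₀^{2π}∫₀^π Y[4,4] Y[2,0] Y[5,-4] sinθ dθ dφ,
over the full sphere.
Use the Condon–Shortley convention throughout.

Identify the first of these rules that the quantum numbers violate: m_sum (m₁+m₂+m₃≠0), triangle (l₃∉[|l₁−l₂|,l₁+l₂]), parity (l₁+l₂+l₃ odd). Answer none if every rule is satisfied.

parity

azimuthal sum: 4 + 0 − 4 = 0  ✓
2 ≤ 5 ≤ 6 (triangle on l)  ✓
L = 4 + 2 + 5 = 11 (odd)  ✗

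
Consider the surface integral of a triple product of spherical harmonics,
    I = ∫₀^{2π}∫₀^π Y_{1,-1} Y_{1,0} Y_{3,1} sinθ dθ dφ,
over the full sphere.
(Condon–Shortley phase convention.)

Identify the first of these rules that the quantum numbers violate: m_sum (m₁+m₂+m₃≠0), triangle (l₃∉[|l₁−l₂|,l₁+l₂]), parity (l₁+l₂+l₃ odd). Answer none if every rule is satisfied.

triangle

azimuthal sum: -1 + 0 + 1 = 0  ✓
l₃ must lie in [0,2]; have l₃=3  ✗
L = 1 + 1 + 3 = 5 (odd)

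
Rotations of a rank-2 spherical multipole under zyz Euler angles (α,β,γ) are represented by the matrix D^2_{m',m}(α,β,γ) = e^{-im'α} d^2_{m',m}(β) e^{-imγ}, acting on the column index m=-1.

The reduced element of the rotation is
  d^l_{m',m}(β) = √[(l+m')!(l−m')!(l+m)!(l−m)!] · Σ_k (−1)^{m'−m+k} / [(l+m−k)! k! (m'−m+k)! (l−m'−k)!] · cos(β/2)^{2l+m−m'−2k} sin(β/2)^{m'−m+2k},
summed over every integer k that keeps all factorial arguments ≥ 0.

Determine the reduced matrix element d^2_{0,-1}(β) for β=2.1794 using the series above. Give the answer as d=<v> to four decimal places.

d^2_{0,-1}(β=2.1794) via the finite sum:
c=cos(2.179400/2)=0.462751, s=sin(2.179400/2)=0.886488; N=√[2·2·1·6]=4.898979
The bounds max(0,m−m')=0 and min(l+m,l−m')=1 give 2 terms
  k=0: (−1)^1·4.8990/(2)·0.4628^3·0.8865^1 = -0.215175
  k=1: (−1)^2·4.8990/(2)·0.4628^1·0.8865^3 = +0.789664
d^2_{0,-1}(2.1794) = -0.215175 +0.789664 = +0.574489

d=0.5745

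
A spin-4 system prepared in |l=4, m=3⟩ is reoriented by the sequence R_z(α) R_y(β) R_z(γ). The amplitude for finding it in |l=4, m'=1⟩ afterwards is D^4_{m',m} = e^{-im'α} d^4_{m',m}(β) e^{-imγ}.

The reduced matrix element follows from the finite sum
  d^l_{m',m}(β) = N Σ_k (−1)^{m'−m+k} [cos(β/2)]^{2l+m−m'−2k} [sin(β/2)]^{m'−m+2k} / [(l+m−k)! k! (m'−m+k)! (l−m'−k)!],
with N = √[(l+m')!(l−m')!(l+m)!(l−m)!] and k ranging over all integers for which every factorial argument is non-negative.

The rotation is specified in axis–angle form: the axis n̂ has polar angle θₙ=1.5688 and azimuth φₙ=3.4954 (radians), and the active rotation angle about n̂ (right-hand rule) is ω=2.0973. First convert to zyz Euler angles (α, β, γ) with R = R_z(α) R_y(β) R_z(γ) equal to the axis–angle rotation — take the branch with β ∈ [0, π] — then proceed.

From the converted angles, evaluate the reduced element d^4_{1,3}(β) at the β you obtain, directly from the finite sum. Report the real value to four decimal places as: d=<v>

Axis–angle → zyz. n̂ = (sinθₙcosφₙ, sinθₙsinφₙ, cosθₙ) = (-0.938059, -0.346471, +0.001996), ω = 2.0973.
R = I cosω + sinω [n̂]ₓ + (1−cosω) n̂n̂ᵀ gives
  R = [+0.819629, +0.486606, -0.302362; +0.490058, -0.322148, +0.809977; +0.296735, -0.812056, -0.502508]
β = atan2(√(R₁₃²+R₂₃²), R₃₃) = 2.097293; α = atan2(R₂₃, R₁₃) mod 2π = 1.928073; γ = atan2(R₃₂, −R₃₁) mod 2π = 4.362051
d^4_{1,3}(β=2.0973) via the finite sum:
c=cos(2.097293/2)=0.498745, s=sin(2.097293/2)=0.866749; N=√[120·6·5040·1]=1904.940944
Admissible k: 2..3 (factorial args all ≥0)
  k=2: (−1)^0·1904.9409/(240)·0.4987^6·0.8667^2 = +0.091775
  k=3: (−1)^1·1904.9409/(144)·0.4987^4·0.8667^4 = -0.461961
d^4_{1,3}(2.0973) = +0.091775 -0.461961 = -0.370186

d=-0.3702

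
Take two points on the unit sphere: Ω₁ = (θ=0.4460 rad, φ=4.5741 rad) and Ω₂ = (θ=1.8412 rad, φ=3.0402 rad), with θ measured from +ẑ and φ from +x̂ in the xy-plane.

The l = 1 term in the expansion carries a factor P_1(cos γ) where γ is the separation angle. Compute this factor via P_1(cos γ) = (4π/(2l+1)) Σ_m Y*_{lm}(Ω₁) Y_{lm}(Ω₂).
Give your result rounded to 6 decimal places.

Expand P_1 via completeness: Σ_{m} conj(Y_{1,m}) at Ω₁ times Y_{1,m} at Ω₂ —
  term(m=-1) = (0.001830, 0.049585)   from Y*(Ω₁)=(-0.020544, -0.147610), Y(Ω₂)=(-0.331230, -0.033700)
  term(m=+0) = (-0.057532, 0.000000)   from Y*(Ω₁)=(0.440807, -0.000000), Y(Ω₂)=(-0.130516, 0.000000)
  term(m=+1) = (0.001830, -0.049585)   from Y*(Ω₁)=(0.020544, -0.147610), Y(Ω₂)=(0.331230, -0.033700)
Σ over m = (-0.053872, 0.000000); ×(4π/3) → (-0.225657, 0.000000). Real part: -0.225657

-0.225657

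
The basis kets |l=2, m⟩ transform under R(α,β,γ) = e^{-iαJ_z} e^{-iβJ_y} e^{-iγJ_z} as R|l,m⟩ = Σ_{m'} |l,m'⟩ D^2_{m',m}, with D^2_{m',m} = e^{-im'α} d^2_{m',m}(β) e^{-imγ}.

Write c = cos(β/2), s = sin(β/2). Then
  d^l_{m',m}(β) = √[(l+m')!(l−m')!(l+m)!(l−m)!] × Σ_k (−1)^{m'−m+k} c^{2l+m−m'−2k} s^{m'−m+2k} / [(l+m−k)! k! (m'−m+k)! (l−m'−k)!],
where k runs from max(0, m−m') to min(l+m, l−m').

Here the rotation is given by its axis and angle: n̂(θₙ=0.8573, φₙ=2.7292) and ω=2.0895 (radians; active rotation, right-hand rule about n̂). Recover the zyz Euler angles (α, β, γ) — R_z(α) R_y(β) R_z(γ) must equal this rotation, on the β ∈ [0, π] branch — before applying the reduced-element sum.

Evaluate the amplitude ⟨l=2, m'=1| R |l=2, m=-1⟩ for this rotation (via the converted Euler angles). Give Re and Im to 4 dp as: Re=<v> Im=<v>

Axis–angle → zyz. n̂ = (sinθₙcosφₙ, sinθₙsinφₙ, cosθₙ) = (-0.692692, +0.303038, +0.654481), ω = 2.0895.
R = I cosω + sinω [n̂]ₓ + (1−cosω) n̂n̂ᵀ gives
  R = [+0.221942, -0.882369, -0.414929; +0.254416, -0.358396, +0.898234; -0.941284, -0.304920, +0.144945]
β = atan2(√(R₁₃²+R₂₃²), R₃₃) = 1.425339; α = atan2(R₂₃, R₁₃) mod 2π = 2.003534; γ = atan2(R₃₂, −R₃₁) mod 2π = 5.969912
D^2_{1,-1}(2.0035,1.4253,5.9699) = e^{-i·1·2.0035}·d^2_{1,-1}(1.4253)·e^{-i·-1·5.9699}. Compute d first:
With c≡cos(β/2)=0.756619 and s≡sin(β/2)=0.653856, N=[6·1·1·6]^{1/2}=6.000000
The bounds max(0,m−m')=0 and min(l+m,l−m')=1 give 2 terms
  k=0: (−1)^2·6.0000/(2)·0.7566^2·0.6539^2 = +0.734243
  k=1: (−1)^3·6.0000/(6)·0.7566^0·0.6539^4 = -0.182780
d^2_{1,-1}(1.4253) = +0.734243 -0.182780 = +0.551464
Phases: e^{-i·(1)·2.0035}=-0.419358-0.907821i, e^{-i·(-1)·5.9699}=+0.951330-0.308174i ⇒ D=-0.374286-0.404996i

Re=-0.3743 Im=-0.4050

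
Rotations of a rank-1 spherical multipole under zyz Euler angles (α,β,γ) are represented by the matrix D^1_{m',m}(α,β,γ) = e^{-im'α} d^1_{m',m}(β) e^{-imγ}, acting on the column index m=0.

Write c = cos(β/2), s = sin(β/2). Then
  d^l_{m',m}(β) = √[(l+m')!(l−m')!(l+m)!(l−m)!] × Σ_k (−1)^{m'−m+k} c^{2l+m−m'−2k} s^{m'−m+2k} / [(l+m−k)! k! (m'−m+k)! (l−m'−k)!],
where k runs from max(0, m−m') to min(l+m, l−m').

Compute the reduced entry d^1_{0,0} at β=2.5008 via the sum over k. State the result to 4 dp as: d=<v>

d^1_{0,0}(β=2.5008) via the finite sum:
Half-angle: c=0.314943, s=0.949111. N=√(1·1·1·1)=1.000000
The bounds max(0,m−m')=0 and min(l+m,l−m')=1 give 2 terms
  k=0: (−1)^0·1.0000/(1)·0.3149^2·0.9491^0 = +0.099189
  k=1: (−1)^1·1.0000/(1)·0.3149^0·0.9491^2 = -0.900811
d^1_{0,0}(2.5008) = +0.099189 -0.900811 = -0.801622

d=-0.8016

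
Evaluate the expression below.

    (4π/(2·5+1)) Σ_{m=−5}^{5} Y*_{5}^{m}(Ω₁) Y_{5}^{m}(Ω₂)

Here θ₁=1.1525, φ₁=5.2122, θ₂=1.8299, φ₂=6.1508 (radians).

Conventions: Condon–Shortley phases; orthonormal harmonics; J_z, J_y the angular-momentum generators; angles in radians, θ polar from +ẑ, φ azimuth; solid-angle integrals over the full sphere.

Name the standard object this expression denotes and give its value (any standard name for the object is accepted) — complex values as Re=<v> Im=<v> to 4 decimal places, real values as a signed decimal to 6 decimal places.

Legendre polynomial (addition theorem), +0.245384

This sum is the spherical-harmonic addition theorem: it equals the Legendre polynomial P_l(cos γ) of the angle γ between the two directions.
Term-by-term m-sum for l=5 (normalisation 4π/11 = 1.142397):
  term(m=-5) = (-0.002245, 0.115796)   from Y*(Ω₁)=(0.177194, 0.236733), Y(Ω₂)=(0.308953, 0.240735)
  term(m=-4) = (0.111634, -0.078491)   from Y*(Ω₁)=(-0.172697, 0.378106), Y(Ω₂)=(-0.283334, -0.165836)
  term(m=-3) = (0.015507, 0.005239)   from Y*(Ω₁)=(-0.127698, 0.009128), Y(Ω₂)=(-0.117897, -0.049451)
  term(m=-2) = (0.028529, 0.090176)   from Y*(Ω₁)=(0.156935, 0.244209), Y(Ω₂)=(0.314464, 0.085263)
  term(m=-1) = (-0.006777, 0.009253)   from Y*(Ω₁)=(-0.103555, 0.189642), Y(Ω₂)=(0.052617, 0.007007)
  term(m=+0) = (-0.078496, 0.000000)   from Y*(Ω₁)=(0.245371, -0.000000), Y(Ω₂)=(-0.319908, 0.000000)
  term(m=+1) = (-0.006777, -0.009253)   from Y*(Ω₁)=(0.103555, 0.189642), Y(Ω₂)=(-0.052617, 0.007007)
  term(m=+2) = (0.028529, -0.090176)   from Y*(Ω₁)=(0.156935, -0.244209), Y(Ω₂)=(0.314464, -0.085263)
  term(m=+3) = (0.015507, -0.005239)   from Y*(Ω₁)=(0.127698, 0.009128), Y(Ω₂)=(0.117897, -0.049451)
  term(m=+4) = (0.111634, 0.078491)   from Y*(Ω₁)=(-0.172697, -0.378106), Y(Ω₂)=(-0.283334, 0.165836)
  term(m=+5) = (-0.002245, -0.115796)   from Y*(Ω₁)=(-0.177194, 0.236733), Y(Ω₂)=(-0.308953, 0.240735)
Accumulated sum (0.214797, 0.000000); after 4π/(2l+1) scaling, (0.245384, 0.000000) ⇒ P_5 = 0.245384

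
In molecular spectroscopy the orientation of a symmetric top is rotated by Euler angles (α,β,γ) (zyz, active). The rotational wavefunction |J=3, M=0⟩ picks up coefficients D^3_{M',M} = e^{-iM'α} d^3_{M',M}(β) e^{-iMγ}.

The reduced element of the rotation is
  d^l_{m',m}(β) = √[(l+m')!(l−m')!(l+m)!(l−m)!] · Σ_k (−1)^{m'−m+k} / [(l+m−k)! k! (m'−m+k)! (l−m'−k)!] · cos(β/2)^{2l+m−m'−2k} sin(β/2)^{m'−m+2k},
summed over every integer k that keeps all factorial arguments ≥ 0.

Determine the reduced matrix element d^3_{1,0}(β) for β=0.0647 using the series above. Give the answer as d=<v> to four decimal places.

d^3_{1,0}(β=0.0647) via the finite sum:
c=cos(0.064700/2)=0.999477, s=sin(0.064700/2)=0.032344; N=√[24·2·6·6]=41.569219
The bounds max(0,m−m')=0 and min(l+m,l−m')=2 give 3 terms
  k=0: (−1)^1·41.5692/(12)·0.9995^5·0.0323^1 = -0.111751
  k=1: (−1)^2·41.5692/(4)·0.9995^3·0.0323^3 = +0.000351
  k=2: (−1)^3·41.5692/(12)·0.9995^1·0.0323^5 = -0.000000
d^3_{1,0}(0.0647) = -0.111751 +0.000351 -0.000000 = -0.111400

d=-0.1114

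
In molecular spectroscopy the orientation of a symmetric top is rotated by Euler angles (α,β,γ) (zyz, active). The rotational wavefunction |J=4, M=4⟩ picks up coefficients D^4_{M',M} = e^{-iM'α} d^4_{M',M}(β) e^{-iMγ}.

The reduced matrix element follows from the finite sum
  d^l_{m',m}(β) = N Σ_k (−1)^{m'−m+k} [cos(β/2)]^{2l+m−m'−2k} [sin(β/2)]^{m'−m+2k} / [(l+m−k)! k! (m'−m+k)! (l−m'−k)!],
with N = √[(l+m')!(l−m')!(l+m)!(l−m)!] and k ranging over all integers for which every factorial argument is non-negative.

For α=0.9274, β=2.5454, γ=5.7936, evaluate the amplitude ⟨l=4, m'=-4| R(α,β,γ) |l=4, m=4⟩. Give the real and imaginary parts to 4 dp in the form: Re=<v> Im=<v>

Split into d^4_{-4,4}(β=2.5454) × two z-phases.
Half-angle: c=0.293701, s=0.955897. N=√(1·40320·40320·1)=40320.000000
Admissible k: 8..8 (factorial args all ≥0)
  k=8: (−1)^0·40320.0000/(40320)·0.2937^0·0.9559^8 = +0.697092
d^4_{-4,4}(2.5454) = +0.697092
D = (-0.842975-0.537953i)·(+0.697092)·(-0.377917+0.925840i) = +0.569268-0.402332i

Re=0.5693 Im=-0.4023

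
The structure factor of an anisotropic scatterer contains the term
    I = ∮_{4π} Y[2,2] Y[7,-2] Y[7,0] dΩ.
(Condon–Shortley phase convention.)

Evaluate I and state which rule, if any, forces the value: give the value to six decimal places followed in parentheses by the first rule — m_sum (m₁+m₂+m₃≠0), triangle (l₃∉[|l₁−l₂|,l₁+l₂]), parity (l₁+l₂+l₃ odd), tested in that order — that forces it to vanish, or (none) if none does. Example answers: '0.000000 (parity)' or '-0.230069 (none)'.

m-sum 0 ✓  L=16 even ✓  5≤7≤9 ✓
Π(2lᵢ+1) = 5×15×15 = 1125
triangle coeff Δ(2,7,7) = 1/185640
Σ_t [0,2]: t=0:+1/2419200 t=1:−1/518400 t=2:+1/2419200 = -1/907200
(3j)²=56/3315 [(2 7 7; 0 0 0)], sign=+1
Σ_t [0,0]: t=0:+1/2419200 = 1/2419200
(3j)²=27/1105 [(2 7 7; 2 -2 0)], sign=-1
⇒ 4πI² = 22680/48841
I = (-1)√(22680/48841/(4π)) = -0.19223140
No selection rule forces the value: the integral is nonzero (none).

-0.192231 (none)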